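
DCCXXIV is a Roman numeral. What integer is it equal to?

DCCXXIV: D=500, C=100, C=100, X=10, X=10, IV=4
500 + 100 + 100 + 10 + 10 + 4 = 724

724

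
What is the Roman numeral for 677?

Convert 677 to Roman numerals:
  677 contains 1×500 (D)
  177 contains 1×100 (C)
  77 contains 1×50 (L)
  27 contains 2×10 (XX)
  7 contains 1×5 (V)
  2 contains 2×1 (II)

DCLXXVII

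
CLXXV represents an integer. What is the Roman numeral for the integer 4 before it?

CLXXV = 175
175 - 4 = 171

CLXXI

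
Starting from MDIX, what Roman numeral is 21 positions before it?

MDIX = 1509
1509 - 21 = 1488

MCDLXXXVIII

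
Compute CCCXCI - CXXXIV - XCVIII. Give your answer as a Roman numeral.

CCCXCI = 391, CXXXIV = 134, XCVIII = 98
391 - 134 = 257
257 - 98 = 159

CLIX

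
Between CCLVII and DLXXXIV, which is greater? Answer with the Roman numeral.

CCLVII = 257
DLXXXIV = 584
584 is larger

DLXXXIV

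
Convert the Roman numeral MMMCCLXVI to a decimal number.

MMMCCLXVI: M=1000, M=1000, M=1000, C=100, C=100, L=50, X=10, V=5, I=1
1000 + 1000 + 1000 + 100 + 100 + 50 + 10 + 5 + 1 = 3266

3266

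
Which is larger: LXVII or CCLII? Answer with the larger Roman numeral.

LXVII = 67
CCLII = 252
252 is larger

CCLII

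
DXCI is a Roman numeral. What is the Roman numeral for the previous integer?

DXCI = 591, so the previous integer is 591 - 1 = 590

DXC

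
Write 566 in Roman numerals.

Convert 566 to Roman numerals:
  566 contains 1×500 (D)
  66 contains 1×50 (L)
  16 contains 1×10 (X)
  6 contains 1×5 (V)
  1 contains 1×1 (I)

DLXVI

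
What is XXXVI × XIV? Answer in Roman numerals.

XXXVI = 36
XIV = 14
36 × 14 = 504

DIV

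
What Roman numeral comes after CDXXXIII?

CDXXXIII = 433, so the next integer is 433 + 1 = 434

CDXXXIV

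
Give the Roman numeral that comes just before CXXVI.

CXXVI = 126, so the previous integer is 126 - 1 = 125

CXXV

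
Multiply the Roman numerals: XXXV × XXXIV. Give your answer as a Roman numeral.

XXXV = 35
XXXIV = 34
35 × 34 = 1190

MCXC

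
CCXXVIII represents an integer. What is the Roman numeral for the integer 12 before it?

CCXXVIII = 228
228 - 12 = 216

CCXVI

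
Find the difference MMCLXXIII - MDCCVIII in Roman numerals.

MMCLXXIII = 2173
MDCCVIII = 1708
2173 - 1708 = 465

CDLXV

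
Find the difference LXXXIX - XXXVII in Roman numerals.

LXXXIX = 89
XXXVII = 37
89 - 37 = 52

LII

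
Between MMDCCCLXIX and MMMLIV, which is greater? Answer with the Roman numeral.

MMDCCCLXIX = 2869
MMMLIV = 3054
3054 is larger

MMMLIV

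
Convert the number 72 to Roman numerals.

Convert 72 to Roman numerals:
  72 contains 1×50 (L)
  22 contains 2×10 (XX)
  2 contains 2×1 (II)

LXXII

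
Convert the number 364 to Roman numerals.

Convert 364 to Roman numerals:
  364 contains 3×100 (CCC)
  64 contains 1×50 (L)
  14 contains 1×10 (X)
  4 contains 1×4 (IV)

CCCLXIV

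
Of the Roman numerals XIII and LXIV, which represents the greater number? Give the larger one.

XIII = 13
LXIV = 64
64 is larger

LXIV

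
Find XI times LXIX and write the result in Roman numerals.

XI = 11
LXIX = 69
11 × 69 = 759

DCCLIX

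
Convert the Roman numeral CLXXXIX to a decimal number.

CLXXXIX: C=100, L=50, X=10, X=10, X=10, IX=9
100 + 50 + 10 + 10 + 10 + 9 = 189

189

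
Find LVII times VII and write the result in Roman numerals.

LVII = 57
VII = 7
57 × 7 = 399

CCCXCIX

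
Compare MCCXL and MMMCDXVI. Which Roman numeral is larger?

MCCXL = 1240
MMMCDXVI = 3416
3416 is larger

MMMCDXVI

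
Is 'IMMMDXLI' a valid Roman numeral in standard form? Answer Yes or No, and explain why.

'IMMMDXLI': Invalid subtractive combination: IM

No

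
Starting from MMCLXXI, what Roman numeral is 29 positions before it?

MMCLXXI = 2171
2171 - 29 = 2142

MMCXLII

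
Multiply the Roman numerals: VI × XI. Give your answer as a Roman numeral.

VI = 6
XI = 11
6 × 11 = 66

LXVI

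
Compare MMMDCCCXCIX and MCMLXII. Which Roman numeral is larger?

MMMDCCCXCIX = 3899
MCMLXII = 1962
3899 is larger

MMMDCCCXCIX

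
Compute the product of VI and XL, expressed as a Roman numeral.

VI = 6
XL = 40
6 × 40 = 240

CCXL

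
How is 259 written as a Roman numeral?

Convert 259 to Roman numerals:
  259 contains 2×100 (CC)
  59 contains 1×50 (L)
  9 contains 1×9 (IX)

CCLIX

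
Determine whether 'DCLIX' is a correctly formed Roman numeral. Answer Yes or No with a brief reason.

'DCLIX': Check the rules: uses only the symbols I, V, X, L, C, D, M; no symbol is repeated more than three times in a row; V, L and D each appear at most once; the only place a smaller symbol precedes a larger one is the allowed subtractive pair IX, the symbol right after such a pair (if any) is smaller than the pair's first symbol, and otherwise the values never increase from left to right. Value: D (500) + C (100) + L (50) + IX (9) = 659. So it is a valid standard Roman numeral.

Yes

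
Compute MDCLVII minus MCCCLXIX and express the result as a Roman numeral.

MDCLVII = 1657
MCCCLXIX = 1369
1657 - 1369 = 288

CCLXXXVIII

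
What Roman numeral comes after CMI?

CMI = 901, so the next integer is 901 + 1 = 902

CMII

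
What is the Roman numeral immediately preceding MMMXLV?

MMMXLV = 3045, so the previous integer is 3045 - 1 = 3044

MMMXLIV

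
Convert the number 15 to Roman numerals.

Convert 15 to Roman numerals:
  15 contains 1×10 (X)
  5 contains 1×5 (V)

XV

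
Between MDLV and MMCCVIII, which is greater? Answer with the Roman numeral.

MDLV = 1555
MMCCVIII = 2208
2208 is larger

MMCCVIII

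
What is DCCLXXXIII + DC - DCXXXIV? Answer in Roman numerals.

DCCLXXXIII = 783, DC = 600, DCXXXIV = 634
783 + 600 = 1383
1383 - 634 = 749

DCCXLIX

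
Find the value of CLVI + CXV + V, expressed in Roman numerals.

CLVI = 156, CXV = 115, V = 5
156 + 115 = 271
271 + 5 = 276

CCLXXVI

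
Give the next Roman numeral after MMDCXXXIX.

MMDCXXXIX = 2639; next is 2640

MMDCXL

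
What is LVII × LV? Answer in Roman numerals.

LVII = 57
LV = 55
57 × 55 = 3135

MMMCXXXV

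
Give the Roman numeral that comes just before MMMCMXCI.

MMMCMXCI = 3991, so the previous integer is 3991 - 1 = 3990

MMMCMXC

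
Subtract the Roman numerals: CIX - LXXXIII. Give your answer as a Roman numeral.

CIX = 109
LXXXIII = 83
109 - 83 = 26

XXVI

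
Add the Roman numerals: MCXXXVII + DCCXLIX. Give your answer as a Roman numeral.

MCXXXVII = 1137
DCCXLIX = 749
1137 + 749 = 1886

MDCCCLXXXVI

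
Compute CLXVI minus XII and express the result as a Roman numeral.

CLXVI = 166
XII = 12
166 - 12 = 154

CLIV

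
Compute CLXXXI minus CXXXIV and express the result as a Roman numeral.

CLXXXI = 181
CXXXIV = 134
181 - 134 = 47

XLVII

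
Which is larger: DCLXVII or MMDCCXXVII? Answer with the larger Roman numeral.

DCLXVII = 667
MMDCCXXVII = 2727
2727 is larger

MMDCCXXVII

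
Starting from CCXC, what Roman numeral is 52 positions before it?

CCXC = 290
290 - 52 = 238

CCXXXVIII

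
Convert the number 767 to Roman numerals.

Convert 767 to Roman numerals:
  767 contains 1×500 (D)
  267 contains 2×100 (CC)
  67 contains 1×50 (L)
  17 contains 1×10 (X)
  7 contains 1×5 (V)
  2 contains 2×1 (II)

DCCLXVII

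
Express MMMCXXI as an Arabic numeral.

MMMCXXI: M=1000, M=1000, M=1000, C=100, X=10, X=10, I=1
1000 + 1000 + 1000 + 100 + 10 + 10 + 1 = 3121

3121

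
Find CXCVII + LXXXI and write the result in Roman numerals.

CXCVII = 197
LXXXI = 81
197 + 81 = 278

CCLXXVIII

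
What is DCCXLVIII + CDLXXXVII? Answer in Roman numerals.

DCCXLVIII = 748
CDLXXXVII = 487
748 + 487 = 1235

MCCXXXV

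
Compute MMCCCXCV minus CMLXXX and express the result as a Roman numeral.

MMCCCXCV = 2395
CMLXXX = 980
2395 - 980 = 1415

MCDXV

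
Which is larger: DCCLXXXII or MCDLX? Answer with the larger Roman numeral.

DCCLXXXII = 782
MCDLX = 1460
1460 is larger

MCDLX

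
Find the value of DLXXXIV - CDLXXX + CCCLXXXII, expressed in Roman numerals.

DLXXXIV = 584, CDLXXX = 480, CCCLXXXII = 382
584 - 480 = 104
104 + 382 = 486

CDLXXXVI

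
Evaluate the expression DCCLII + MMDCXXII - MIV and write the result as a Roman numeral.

DCCLII = 752, MMDCXXII = 2622, MIV = 1004
752 + 2622 = 3374
3374 - 1004 = 2370

MMCCCLXX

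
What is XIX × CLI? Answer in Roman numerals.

XIX = 19
CLI = 151
19 × 151 = 2869

MMDCCCLXIX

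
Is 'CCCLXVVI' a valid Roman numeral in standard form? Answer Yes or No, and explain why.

'CCCLXVVI': V should not appear more than once

No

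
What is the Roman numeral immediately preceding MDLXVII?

MDLXVII = 1567, so the previous integer is 1567 - 1 = 1566

MDLXVI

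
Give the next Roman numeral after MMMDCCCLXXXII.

MMMDCCCLXXXII = 3882, so the next integer is 3882 + 1 = 3883

MMMDCCCLXXXIII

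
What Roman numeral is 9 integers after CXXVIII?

CXXVIII = 128
128 + 9 = 137

CXXXVII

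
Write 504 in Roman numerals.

Convert 504 to Roman numerals:
  504 contains 1×500 (D)
  4 contains 1×4 (IV)

DIV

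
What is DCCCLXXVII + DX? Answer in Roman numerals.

DCCCLXXVII = 877
DX = 510
877 + 510 = 1387

MCCCLXXXVII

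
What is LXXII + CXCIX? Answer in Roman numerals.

LXXII = 72
CXCIX = 199
72 + 199 = 271

CCLXXI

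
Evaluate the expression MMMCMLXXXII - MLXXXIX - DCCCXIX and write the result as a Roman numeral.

MMMCMLXXXII = 3982, MLXXXIX = 1089, DCCCXIX = 819
3982 - 1089 = 2893
2893 - 819 = 2074

MMLXXIV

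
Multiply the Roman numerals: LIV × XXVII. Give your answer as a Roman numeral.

LIV = 54
XXVII = 27
54 × 27 = 1458

MCDLVIII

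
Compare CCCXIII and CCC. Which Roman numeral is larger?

CCCXIII = 313
CCC = 300
313 is larger

CCCXIII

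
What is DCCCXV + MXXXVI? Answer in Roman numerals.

DCCCXV = 815
MXXXVI = 1036
815 + 1036 = 1851

MDCCCLI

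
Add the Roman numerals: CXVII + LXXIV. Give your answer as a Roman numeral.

CXVII = 117
LXXIV = 74
117 + 74 = 191

CXCI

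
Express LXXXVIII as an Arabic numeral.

LXXXVIII: L=50, X=10, X=10, X=10, V=5, I=1, I=1, I=1
50 + 10 + 10 + 10 + 5 + 1 + 1 + 1 = 88

88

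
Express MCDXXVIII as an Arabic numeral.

MCDXXVIII: M=1000, CD=400, X=10, X=10, V=5, I=1, I=1, I=1
1000 + 400 + 10 + 10 + 5 + 1 + 1 + 1 = 1428

1428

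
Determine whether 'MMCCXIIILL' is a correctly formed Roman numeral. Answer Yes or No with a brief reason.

'MMCCXIIILL': L should not appear more than once

No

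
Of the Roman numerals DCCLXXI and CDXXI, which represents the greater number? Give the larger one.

DCCLXXI = 771
CDXXI = 421
771 is larger

DCCLXXI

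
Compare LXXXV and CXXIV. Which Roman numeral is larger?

LXXXV = 85
CXXIV = 124
124 is larger

CXXIV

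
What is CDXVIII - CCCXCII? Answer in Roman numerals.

CDXVIII = 418
CCCXCII = 392
418 - 392 = 26

XXVI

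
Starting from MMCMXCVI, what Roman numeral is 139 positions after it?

MMCMXCVI = 2996
2996 + 139 = 3135

MMMCXXXV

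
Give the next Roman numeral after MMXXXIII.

MMXXXIII = 2033, so the next integer is 2033 + 1 = 2034

MMXXXIV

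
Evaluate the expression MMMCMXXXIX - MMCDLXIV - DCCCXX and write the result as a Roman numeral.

MMMCMXXXIX = 3939, MMCDLXIV = 2464, DCCCXX = 820
3939 - 2464 = 1475
1475 - 820 = 655

DCLV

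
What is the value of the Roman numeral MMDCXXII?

MMDCXXII: M=1000, M=1000, D=500, C=100, X=10, X=10, I=1, I=1
1000 + 1000 + 500 + 100 + 10 + 10 + 1 + 1 = 2622

2622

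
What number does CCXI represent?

CCXI: C=100, C=100, X=10, I=1
100 + 100 + 10 + 1 = 211

211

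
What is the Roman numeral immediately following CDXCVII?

CDXCVII = 497, so the next integer is 497 + 1 = 498

CDXCVIII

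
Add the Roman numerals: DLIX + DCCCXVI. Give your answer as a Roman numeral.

DLIX = 559
DCCCXVI = 816
559 + 816 = 1375

MCCCLXXV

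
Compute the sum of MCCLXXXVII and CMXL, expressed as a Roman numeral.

MCCLXXXVII = 1287
CMXL = 940
1287 + 940 = 2227

MMCCXXVII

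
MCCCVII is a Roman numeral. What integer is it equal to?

MCCCVII: M=1000, C=100, C=100, C=100, V=5, I=1, I=1
1000 + 100 + 100 + 100 + 5 + 1 + 1 = 1307

1307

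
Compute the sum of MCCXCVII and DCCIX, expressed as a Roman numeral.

MCCXCVII = 1297
DCCIX = 709
1297 + 709 = 2006

MMVI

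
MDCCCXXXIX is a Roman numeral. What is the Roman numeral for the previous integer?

MDCCCXXXIX = 1839, so the previous integer is 1839 - 1 = 1838

MDCCCXXXVIII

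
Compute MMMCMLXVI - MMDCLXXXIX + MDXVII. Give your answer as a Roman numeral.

MMMCMLXVI = 3966, MMDCLXXXIX = 2689, MDXVII = 1517
3966 - 2689 = 1277
1277 + 1517 = 2794

MMDCCXCIV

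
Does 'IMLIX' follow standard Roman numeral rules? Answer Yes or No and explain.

'IMLIX': Invalid subtractive combination: IM

No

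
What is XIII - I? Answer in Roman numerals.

XIII = 13
I = 1
13 - 1 = 12

XII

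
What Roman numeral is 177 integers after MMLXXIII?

MMLXXIII = 2073
2073 + 177 = 2250

MMCCL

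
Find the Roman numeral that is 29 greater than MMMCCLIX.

MMMCCLIX = 3259
3259 + 29 = 3288

MMMCCLXXXVIII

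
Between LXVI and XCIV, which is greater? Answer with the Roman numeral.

LXVI = 66
XCIV = 94
94 is larger

XCIV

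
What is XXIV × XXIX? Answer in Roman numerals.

XXIV = 24
XXIX = 29
24 × 29 = 696

DCXCVI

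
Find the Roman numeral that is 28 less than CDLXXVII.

CDLXXVII = 477
477 - 28 = 449

CDXLIX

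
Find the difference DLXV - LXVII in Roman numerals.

DLXV = 565
LXVII = 67
565 - 67 = 498

CDXCVIII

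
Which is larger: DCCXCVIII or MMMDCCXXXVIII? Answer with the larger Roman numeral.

DCCXCVIII = 798
MMMDCCXXXVIII = 3738
3738 is larger

MMMDCCXXXVIII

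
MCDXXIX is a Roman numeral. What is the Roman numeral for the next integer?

MCDXXIX = 1429, so the next integer is 1429 + 1 = 1430

MCDXXX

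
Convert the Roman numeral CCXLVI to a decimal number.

CCXLVI: C=100, C=100, XL=40, V=5, I=1
100 + 100 + 40 + 5 + 1 = 246

246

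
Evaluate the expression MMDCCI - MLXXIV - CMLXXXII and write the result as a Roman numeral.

MMDCCI = 2701, MLXXIV = 1074, CMLXXXII = 982
2701 - 1074 = 1627
1627 - 982 = 645

DCXLV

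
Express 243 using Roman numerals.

Convert 243 to Roman numerals:
  243 contains 2×100 (CC)
  43 contains 1×40 (XL)
  3 contains 3×1 (III)

CCXLIII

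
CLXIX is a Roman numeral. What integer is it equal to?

CLXIX: C=100, L=50, X=10, IX=9
100 + 50 + 10 + 9 = 169

169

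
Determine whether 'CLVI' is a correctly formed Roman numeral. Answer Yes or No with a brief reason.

'CLVI': Check the rules: uses only the symbols I, V, X, L, C, D, M; no symbol is repeated more than three times in a row; V, L and D each appear at most once; no smaller symbol precedes a larger one (values never increase from left to right). Value: C (100) + L (50) + V (5) + I (1) = 156. So it is a valid standard Roman numeral.

Yes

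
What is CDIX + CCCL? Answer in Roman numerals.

CDIX = 409
CCCL = 350
409 + 350 = 759

DCCLIX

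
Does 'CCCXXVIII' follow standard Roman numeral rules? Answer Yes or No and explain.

'CCCXXVIII': Check the rules: uses only the symbols I, V, X, L, C, D, M; no symbol is repeated more than three times in a row; V, L and D each appear at most once; no smaller symbol precedes a larger one (values never increase from left to right). Value: C (100) + C (100) + C (100) + X (10) + X (10) + V (5) + I (1) + I (1) + I (1) = 328. So it is a valid standard Roman numeral.

Yes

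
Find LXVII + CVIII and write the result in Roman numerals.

LXVII = 67
CVIII = 108
67 + 108 = 175

CLXXV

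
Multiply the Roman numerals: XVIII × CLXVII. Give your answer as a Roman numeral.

XVIII = 18
CLXVII = 167
18 × 167 = 3006

MMMVI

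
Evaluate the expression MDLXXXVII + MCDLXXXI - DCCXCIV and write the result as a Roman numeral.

MDLXXXVII = 1587, MCDLXXXI = 1481, DCCXCIV = 794
1587 + 1481 = 3068
3068 - 794 = 2274

MMCCLXXIV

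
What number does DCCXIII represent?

DCCXIII: D=500, C=100, C=100, X=10, I=1, I=1, I=1
500 + 100 + 100 + 10 + 1 + 1 + 1 = 713

713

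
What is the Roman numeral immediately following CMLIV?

CMLIV = 954; next is 955

CMLV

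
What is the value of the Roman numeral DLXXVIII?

DLXXVIII: D=500, L=50, X=10, X=10, V=5, I=1, I=1, I=1
500 + 50 + 10 + 10 + 5 + 1 + 1 + 1 = 578

578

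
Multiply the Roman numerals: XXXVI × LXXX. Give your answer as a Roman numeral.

XXXVI = 36
LXXX = 80
36 × 80 = 2880

MMDCCCLXXX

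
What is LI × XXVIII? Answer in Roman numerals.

LI = 51
XXVIII = 28
51 × 28 = 1428

MCDXXVIII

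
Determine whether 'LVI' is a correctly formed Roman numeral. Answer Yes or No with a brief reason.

'LVI': Check the rules: uses only the symbols I, V, X, L, C, D, M; no symbol is repeated more than three times in a row; V, L and D each appear at most once; no smaller symbol precedes a larger one (values never increase from left to right). Value: L (50) + V (5) + I (1) = 56. So it is a valid standard Roman numeral.

Yes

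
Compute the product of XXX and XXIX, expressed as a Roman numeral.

XXX = 30
XXIX = 29
30 × 29 = 870

DCCCLXX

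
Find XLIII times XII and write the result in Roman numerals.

XLIII = 43
XII = 12
43 × 12 = 516

DXVI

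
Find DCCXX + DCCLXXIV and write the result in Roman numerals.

DCCXX = 720
DCCLXXIV = 774
720 + 774 = 1494

MCDXCIV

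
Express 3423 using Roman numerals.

Convert 3423 to Roman numerals:
  3423 contains 3×1000 (MMM)
  423 contains 1×400 (CD)
  23 contains 2×10 (XX)
  3 contains 3×1 (III)

MMMCDXXIII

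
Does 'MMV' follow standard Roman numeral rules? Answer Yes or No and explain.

'MMV': Check the rules: uses only the symbols I, V, X, L, C, D, M; no symbol is repeated more than three times in a row; V, L and D each appear at most once; no smaller symbol precedes a larger one (values never increase from left to right). Value: M (1000) + M (1000) + V (5) = 2005. So it is a valid standard Roman numeral.

Yes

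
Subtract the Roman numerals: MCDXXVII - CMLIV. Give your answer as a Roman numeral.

MCDXXVII = 1427
CMLIV = 954
1427 - 954 = 473

CDLXXIII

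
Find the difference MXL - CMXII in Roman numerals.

MXL = 1040
CMXII = 912
1040 - 912 = 128

CXXVIII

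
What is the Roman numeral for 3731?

Convert 3731 to Roman numerals:
  3731 contains 3×1000 (MMM)
  731 contains 1×500 (D)
  231 contains 2×100 (CC)
  31 contains 3×10 (XXX)
  1 contains 1×1 (I)

MMMDCCXXXI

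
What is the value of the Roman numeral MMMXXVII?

MMMXXVII: M=1000, M=1000, M=1000, X=10, X=10, V=5, I=1, I=1
1000 + 1000 + 1000 + 10 + 10 + 5 + 1 + 1 = 3027

3027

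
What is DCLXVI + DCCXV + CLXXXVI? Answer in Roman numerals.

DCLXVI = 666, DCCXV = 715, CLXXXVI = 186
666 + 715 = 1381
1381 + 186 = 1567

MDLXVII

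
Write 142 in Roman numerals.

Convert 142 to Roman numerals:
  142 contains 1×100 (C)
  42 contains 1×40 (XL)
  2 contains 2×1 (II)

CXLII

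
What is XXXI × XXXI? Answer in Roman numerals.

XXXI = 31
XXXI = 31
31 × 31 = 961

CMLXI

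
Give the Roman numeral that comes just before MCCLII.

MCCLII = 1252, so the previous integer is 1252 - 1 = 1251

MCCLI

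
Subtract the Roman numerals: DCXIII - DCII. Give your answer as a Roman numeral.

DCXIII = 613
DCII = 602
613 - 602 = 11

XI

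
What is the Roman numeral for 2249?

Convert 2249 to Roman numerals:
  2249 contains 2×1000 (MM)
  249 contains 2×100 (CC)
  49 contains 1×40 (XL)
  9 contains 1×9 (IX)

MMCCXLIX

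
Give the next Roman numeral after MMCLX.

MMCLX = 2160, so the next integer is 2160 + 1 = 2161

MMCLXI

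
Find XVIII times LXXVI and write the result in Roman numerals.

XVIII = 18
LXXVI = 76
18 × 76 = 1368

MCCCLXVIII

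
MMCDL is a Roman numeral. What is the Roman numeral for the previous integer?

MMCDL = 2450, so the previous integer is 2450 - 1 = 2449

MMCDXLIX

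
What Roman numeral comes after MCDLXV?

MCDLXV = 1465; next is 1466

MCDLXVI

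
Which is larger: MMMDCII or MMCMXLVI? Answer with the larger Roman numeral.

MMMDCII = 3602
MMCMXLVI = 2946
3602 is larger

MMMDCII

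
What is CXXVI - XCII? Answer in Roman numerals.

CXXVI = 126
XCII = 92
126 - 92 = 34

XXXIV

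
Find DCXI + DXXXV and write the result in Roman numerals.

DCXI = 611
DXXXV = 535
611 + 535 = 1146

MCXLVI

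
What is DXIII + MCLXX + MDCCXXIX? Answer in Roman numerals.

DXIII = 513, MCLXX = 1170, MDCCXXIX = 1729
513 + 1170 = 1683
1683 + 1729 = 3412

MMMCDXII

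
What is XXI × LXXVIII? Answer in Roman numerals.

XXI = 21
LXXVIII = 78
21 × 78 = 1638

MDCXXXVIII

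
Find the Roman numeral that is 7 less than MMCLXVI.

MMCLXVI = 2166
2166 - 7 = 2159

MMCLIX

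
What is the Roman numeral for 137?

Convert 137 to Roman numerals:
  137 contains 1×100 (C)
  37 contains 3×10 (XXX)
  7 contains 1×5 (V)
  2 contains 2×1 (II)

CXXXVII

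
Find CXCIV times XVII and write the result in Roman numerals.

CXCIV = 194
XVII = 17
194 × 17 = 3298

MMMCCXCVIII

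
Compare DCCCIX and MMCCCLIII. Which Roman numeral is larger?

DCCCIX = 809
MMCCCLIII = 2353
2353 is larger

MMCCCLIII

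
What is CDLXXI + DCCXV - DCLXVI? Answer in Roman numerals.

CDLXXI = 471, DCCXV = 715, DCLXVI = 666
471 + 715 = 1186
1186 - 666 = 520

DXX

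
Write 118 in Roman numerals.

Convert 118 to Roman numerals:
  118 contains 1×100 (C)
  18 contains 1×10 (X)
  8 contains 1×5 (V)
  3 contains 3×1 (III)

CXVIII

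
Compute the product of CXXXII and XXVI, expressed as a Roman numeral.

CXXXII = 132
XXVI = 26
132 × 26 = 3432

MMMCDXXXII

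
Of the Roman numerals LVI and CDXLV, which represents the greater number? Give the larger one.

LVI = 56
CDXLV = 445
445 is larger

CDXLV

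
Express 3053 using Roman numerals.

Convert 3053 to Roman numerals:
  3053 contains 3×1000 (MMM)
  53 contains 1×50 (L)
  3 contains 3×1 (III)

MMMLIII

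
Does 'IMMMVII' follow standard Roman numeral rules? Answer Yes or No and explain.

'IMMMVII': Invalid subtractive combination: IM

No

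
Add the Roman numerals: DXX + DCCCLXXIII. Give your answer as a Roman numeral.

DXX = 520
DCCCLXXIII = 873
520 + 873 = 1393

MCCCXCIII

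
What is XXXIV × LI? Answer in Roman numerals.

XXXIV = 34
LI = 51
34 × 51 = 1734

MDCCXXXIV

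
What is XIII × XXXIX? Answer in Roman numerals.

XIII = 13
XXXIX = 39
13 × 39 = 507

DVII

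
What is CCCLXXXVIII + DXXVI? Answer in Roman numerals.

CCCLXXXVIII = 388
DXXVI = 526
388 + 526 = 914

CMXIV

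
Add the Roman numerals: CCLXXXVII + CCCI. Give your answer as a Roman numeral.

CCLXXXVII = 287
CCCI = 301
287 + 301 = 588

DLXXXVIII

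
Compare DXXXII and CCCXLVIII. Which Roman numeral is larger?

DXXXII = 532
CCCXLVIII = 348
532 is larger

DXXXII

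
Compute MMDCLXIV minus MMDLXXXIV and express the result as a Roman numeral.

MMDCLXIV = 2664
MMDLXXXIV = 2584
2664 - 2584 = 80

LXXX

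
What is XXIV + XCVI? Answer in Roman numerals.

XXIV = 24
XCVI = 96
24 + 96 = 120

CXX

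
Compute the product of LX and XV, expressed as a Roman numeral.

LX = 60
XV = 15
60 × 15 = 900

CM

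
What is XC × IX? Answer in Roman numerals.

XC = 90
IX = 9
90 × 9 = 810

DCCCX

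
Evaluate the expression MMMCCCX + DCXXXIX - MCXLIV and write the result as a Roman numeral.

MMMCCCX = 3310, DCXXXIX = 639, MCXLIV = 1144
3310 + 639 = 3949
3949 - 1144 = 2805

MMDCCCV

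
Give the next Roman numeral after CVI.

CVI = 106, so the next integer is 106 + 1 = 107

CVII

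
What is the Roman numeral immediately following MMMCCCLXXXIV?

MMMCCCLXXXIV = 3384; next is 3385

MMMCCCLXXXV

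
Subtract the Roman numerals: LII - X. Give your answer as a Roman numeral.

LII = 52
X = 10
52 - 10 = 42

XLII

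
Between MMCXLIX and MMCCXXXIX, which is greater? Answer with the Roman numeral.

MMCXLIX = 2149
MMCCXXXIX = 2239
2239 is larger

MMCCXXXIX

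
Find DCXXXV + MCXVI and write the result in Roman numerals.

DCXXXV = 635
MCXVI = 1116
635 + 1116 = 1751

MDCCLI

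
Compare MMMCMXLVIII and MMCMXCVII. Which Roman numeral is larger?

MMMCMXLVIII = 3948
MMCMXCVII = 2997
3948 is larger

MMMCMXLVIII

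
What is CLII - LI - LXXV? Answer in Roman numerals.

CLII = 152, LI = 51, LXXV = 75
152 - 51 = 101
101 - 75 = 26

XXVI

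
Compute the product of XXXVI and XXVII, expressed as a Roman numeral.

XXXVI = 36
XXVII = 27
36 × 27 = 972

CMLXXII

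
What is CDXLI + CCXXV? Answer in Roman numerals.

CDXLI = 441
CCXXV = 225
441 + 225 = 666

DCLXVI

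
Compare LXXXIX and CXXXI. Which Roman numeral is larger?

LXXXIX = 89
CXXXI = 131
131 is larger

CXXXI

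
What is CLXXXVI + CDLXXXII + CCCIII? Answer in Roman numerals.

CLXXXVI = 186, CDLXXXII = 482, CCCIII = 303
186 + 482 = 668
668 + 303 = 971

CMLXXI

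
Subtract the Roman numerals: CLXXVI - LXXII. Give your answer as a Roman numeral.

CLXXVI = 176
LXXII = 72
176 - 72 = 104

CIV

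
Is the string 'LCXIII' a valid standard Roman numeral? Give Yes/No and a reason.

'LCXIII': Invalid subtractive combination: LC

No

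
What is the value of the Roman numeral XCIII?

XCIII: XC=90, I=1, I=1, I=1
90 + 1 + 1 + 1 = 93

93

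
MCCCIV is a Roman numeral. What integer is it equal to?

MCCCIV: M=1000, C=100, C=100, C=100, IV=4
1000 + 100 + 100 + 100 + 4 = 1304

1304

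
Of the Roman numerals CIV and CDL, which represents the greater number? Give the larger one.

CIV = 104
CDL = 450
450 is larger

CDL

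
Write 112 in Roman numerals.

Convert 112 to Roman numerals:
  112 contains 1×100 (C)
  12 contains 1×10 (X)
  2 contains 2×1 (II)

CXII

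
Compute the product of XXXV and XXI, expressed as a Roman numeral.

XXXV = 35
XXI = 21
35 × 21 = 735

DCCXXXV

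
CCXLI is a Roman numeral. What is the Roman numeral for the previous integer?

CCXLI = 241; previous is 240

CCXL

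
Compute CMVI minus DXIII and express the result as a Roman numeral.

CMVI = 906
DXIII = 513
906 - 513 = 393

CCCXCIII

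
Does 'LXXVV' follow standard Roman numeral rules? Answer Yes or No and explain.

'LXXVV': V should not appear more than once

No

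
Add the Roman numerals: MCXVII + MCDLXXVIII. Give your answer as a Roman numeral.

MCXVII = 1117
MCDLXXVIII = 1478
1117 + 1478 = 2595

MMDXCV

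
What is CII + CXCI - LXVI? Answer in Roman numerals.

CII = 102, CXCI = 191, LXVI = 66
102 + 191 = 293
293 - 66 = 227

CCXXVII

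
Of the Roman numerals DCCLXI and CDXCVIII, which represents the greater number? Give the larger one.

DCCLXI = 761
CDXCVIII = 498
761 is larger

DCCLXI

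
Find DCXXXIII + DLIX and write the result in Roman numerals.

DCXXXIII = 633
DLIX = 559
633 + 559 = 1192

MCXCII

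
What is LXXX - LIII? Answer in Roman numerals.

LXXX = 80
LIII = 53
80 - 53 = 27

XXVII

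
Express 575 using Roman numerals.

Convert 575 to Roman numerals:
  575 contains 1×500 (D)
  75 contains 1×50 (L)
  25 contains 2×10 (XX)
  5 contains 1×5 (V)

DLXXV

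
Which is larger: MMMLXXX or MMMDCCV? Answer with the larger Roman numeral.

MMMLXXX = 3080
MMMDCCV = 3705
3705 is larger

MMMDCCV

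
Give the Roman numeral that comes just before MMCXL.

MMCXL = 2140; previous is 2139

MMCXXXIX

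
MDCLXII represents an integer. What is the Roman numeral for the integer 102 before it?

MDCLXII = 1662
1662 - 102 = 1560

MDLX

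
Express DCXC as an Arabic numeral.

DCXC: D=500, C=100, XC=90
500 + 100 + 90 = 690

690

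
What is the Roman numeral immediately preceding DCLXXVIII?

DCLXXVIII = 678; previous is 677

DCLXXVII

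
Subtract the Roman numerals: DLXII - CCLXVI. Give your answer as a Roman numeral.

DLXII = 562
CCLXVI = 266
562 - 266 = 296

CCXCVI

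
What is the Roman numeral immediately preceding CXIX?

CXIX = 119, so the previous integer is 119 - 1 = 118

CXVIII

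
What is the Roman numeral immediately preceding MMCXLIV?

MMCXLIV = 2144, so the previous integer is 2144 - 1 = 2143

MMCXLIII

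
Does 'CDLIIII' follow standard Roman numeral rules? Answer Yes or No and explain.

'CDLIIII': More than 3 consecutive I's

No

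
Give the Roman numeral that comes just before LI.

LI = 51, so the previous integer is 51 - 1 = 50

L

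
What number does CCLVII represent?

CCLVII: C=100, C=100, L=50, V=5, I=1, I=1
100 + 100 + 50 + 5 + 1 + 1 = 257

257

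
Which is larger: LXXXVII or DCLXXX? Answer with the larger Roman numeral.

LXXXVII = 87
DCLXXX = 680
680 is larger

DCLXXX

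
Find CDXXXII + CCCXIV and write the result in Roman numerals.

CDXXXII = 432
CCCXIV = 314
432 + 314 = 746

DCCXLVI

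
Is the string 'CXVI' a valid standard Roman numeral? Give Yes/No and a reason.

'CXVI': Check the rules: uses only the symbols I, V, X, L, C, D, M; no symbol is repeated more than three times in a row; V, L and D each appear at most once; no smaller symbol precedes a larger one (values never increase from left to right). Value: C (100) + X (10) + V (5) + I (1) = 116. So it is a valid standard Roman numeral.

Yes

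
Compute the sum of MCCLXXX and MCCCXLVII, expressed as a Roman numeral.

MCCLXXX = 1280
MCCCXLVII = 1347
1280 + 1347 = 2627

MMDCXXVII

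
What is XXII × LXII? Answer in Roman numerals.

XXII = 22
LXII = 62
22 × 62 = 1364

MCCCLXIV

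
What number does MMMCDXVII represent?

MMMCDXVII: M=1000, M=1000, M=1000, CD=400, X=10, V=5, I=1, I=1
1000 + 1000 + 1000 + 400 + 10 + 5 + 1 + 1 = 3417

3417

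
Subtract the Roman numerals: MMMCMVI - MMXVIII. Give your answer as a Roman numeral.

MMMCMVI = 3906
MMXVIII = 2018
3906 - 2018 = 1888

MDCCCLXXXVIII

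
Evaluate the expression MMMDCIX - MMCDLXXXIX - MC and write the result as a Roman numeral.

MMMDCIX = 3609, MMCDLXXXIX = 2489, MC = 1100
3609 - 2489 = 1120
1120 - 1100 = 20

XX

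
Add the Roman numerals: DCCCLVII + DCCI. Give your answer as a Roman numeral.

DCCCLVII = 857
DCCI = 701
857 + 701 = 1558

MDLVIII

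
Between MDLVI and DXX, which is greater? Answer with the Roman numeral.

MDLVI = 1556
DXX = 520
1556 is larger

MDLVI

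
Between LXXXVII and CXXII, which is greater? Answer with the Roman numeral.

LXXXVII = 87
CXXII = 122
122 is larger

CXXII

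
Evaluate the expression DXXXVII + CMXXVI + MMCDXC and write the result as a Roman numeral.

DXXXVII = 537, CMXXVI = 926, MMCDXC = 2490
537 + 926 = 1463
1463 + 2490 = 3953

MMMCMLIII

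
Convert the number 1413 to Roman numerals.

Convert 1413 to Roman numerals:
  1413 contains 1×1000 (M)
  413 contains 1×400 (CD)
  13 contains 1×10 (X)
  3 contains 3×1 (III)

MCDXIII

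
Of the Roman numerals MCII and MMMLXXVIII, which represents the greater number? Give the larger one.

MCII = 1102
MMMLXXVIII = 3078
3078 is larger

MMMLXXVIII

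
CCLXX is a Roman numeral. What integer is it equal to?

CCLXX: C=100, C=100, L=50, X=10, X=10
100 + 100 + 50 + 10 + 10 = 270

270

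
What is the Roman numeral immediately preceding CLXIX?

CLXIX = 169, so the previous integer is 169 - 1 = 168

CLXVIII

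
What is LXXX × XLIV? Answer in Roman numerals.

LXXX = 80
XLIV = 44
80 × 44 = 3520

MMMDXX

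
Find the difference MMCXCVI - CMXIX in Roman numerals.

MMCXCVI = 2196
CMXIX = 919
2196 - 919 = 1277

MCCLXXVII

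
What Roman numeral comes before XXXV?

XXXV = 35, so the previous integer is 35 - 1 = 34

XXXIV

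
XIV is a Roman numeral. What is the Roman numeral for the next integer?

XIV = 14; next is 15

XV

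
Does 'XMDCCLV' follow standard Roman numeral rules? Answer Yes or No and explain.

'XMDCCLV': Invalid subtractive combination: XM

No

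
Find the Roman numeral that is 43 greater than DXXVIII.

DXXVIII = 528
528 + 43 = 571

DLXXI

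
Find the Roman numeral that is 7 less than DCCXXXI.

DCCXXXI = 731
731 - 7 = 724

DCCXXIV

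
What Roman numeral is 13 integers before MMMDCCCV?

MMMDCCCV = 3805
3805 - 13 = 3792

MMMDCCXCII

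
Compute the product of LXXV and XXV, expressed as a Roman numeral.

LXXV = 75
XXV = 25
75 × 25 = 1875

MDCCCLXXV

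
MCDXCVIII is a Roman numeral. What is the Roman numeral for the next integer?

MCDXCVIII = 1498, so the next integer is 1498 + 1 = 1499

MCDXCIX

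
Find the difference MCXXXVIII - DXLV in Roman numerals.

MCXXXVIII = 1138
DXLV = 545
1138 - 545 = 593

DXCIII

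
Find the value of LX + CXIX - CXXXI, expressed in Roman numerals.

LX = 60, CXIX = 119, CXXXI = 131
60 + 119 = 179
179 - 131 = 48

XLVIII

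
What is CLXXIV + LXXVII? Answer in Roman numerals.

CLXXIV = 174
LXXVII = 77
174 + 77 = 251

CCLI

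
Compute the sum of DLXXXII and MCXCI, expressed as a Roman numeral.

DLXXXII = 582
MCXCI = 1191
582 + 1191 = 1773

MDCCLXXIII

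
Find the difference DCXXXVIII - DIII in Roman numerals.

DCXXXVIII = 638
DIII = 503
638 - 503 = 135

CXXXV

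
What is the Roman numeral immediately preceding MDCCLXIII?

MDCCLXIII = 1763, so the previous integer is 1763 - 1 = 1762

MDCCLXII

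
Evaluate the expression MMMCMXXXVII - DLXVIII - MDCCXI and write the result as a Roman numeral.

MMMCMXXXVII = 3937, DLXVIII = 568, MDCCXI = 1711
3937 - 568 = 3369
3369 - 1711 = 1658

MDCLVIII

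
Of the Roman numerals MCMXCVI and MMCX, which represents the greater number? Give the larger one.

MCMXCVI = 1996
MMCX = 2110
2110 is larger

MMCX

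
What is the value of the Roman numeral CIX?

CIX: C=100, IX=9
100 + 9 = 109

109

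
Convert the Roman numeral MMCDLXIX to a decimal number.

MMCDLXIX: M=1000, M=1000, CD=400, L=50, X=10, IX=9
1000 + 1000 + 400 + 50 + 10 + 9 = 2469

2469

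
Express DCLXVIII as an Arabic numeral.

DCLXVIII: D=500, C=100, L=50, X=10, V=5, I=1, I=1, I=1
500 + 100 + 50 + 10 + 5 + 1 + 1 + 1 = 668

668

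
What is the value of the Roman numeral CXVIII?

CXVIII: C=100, X=10, V=5, I=1, I=1, I=1
100 + 10 + 5 + 1 + 1 + 1 = 118

118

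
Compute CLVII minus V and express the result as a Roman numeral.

CLVII = 157
V = 5
157 - 5 = 152

CLII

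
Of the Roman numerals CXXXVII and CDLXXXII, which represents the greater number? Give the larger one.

CXXXVII = 137
CDLXXXII = 482
482 is larger

CDLXXXII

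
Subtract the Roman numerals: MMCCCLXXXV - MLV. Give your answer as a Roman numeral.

MMCCCLXXXV = 2385
MLV = 1055
2385 - 1055 = 1330

MCCCXXX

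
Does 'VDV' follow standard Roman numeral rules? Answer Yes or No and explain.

'VDV': V should not appear more than once

No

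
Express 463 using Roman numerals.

Convert 463 to Roman numerals:
  463 contains 1×400 (CD)
  63 contains 1×50 (L)
  13 contains 1×10 (X)
  3 contains 3×1 (III)

CDLXIII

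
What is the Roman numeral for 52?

Convert 52 to Roman numerals:
  52 contains 1×50 (L)
  2 contains 2×1 (II)

LII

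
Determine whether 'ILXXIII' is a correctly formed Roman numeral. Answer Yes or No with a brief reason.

'ILXXIII': Invalid subtractive combination: IL

No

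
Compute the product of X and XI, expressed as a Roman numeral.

X = 10
XI = 11
10 × 11 = 110

CX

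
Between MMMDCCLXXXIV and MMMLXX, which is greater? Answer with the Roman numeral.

MMMDCCLXXXIV = 3784
MMMLXX = 3070
3784 is larger

MMMDCCLXXXIV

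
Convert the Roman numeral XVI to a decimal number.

XVI: X=10, V=5, I=1
10 + 5 + 1 = 16

16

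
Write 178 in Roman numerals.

Convert 178 to Roman numerals:
  178 contains 1×100 (C)
  78 contains 1×50 (L)
  28 contains 2×10 (XX)
  8 contains 1×5 (V)
  3 contains 3×1 (III)

CLXXVIII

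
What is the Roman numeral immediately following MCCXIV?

MCCXIV = 1214, so the next integer is 1214 + 1 = 1215

MCCXV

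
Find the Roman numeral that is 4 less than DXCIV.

DXCIV = 594
594 - 4 = 590

DXC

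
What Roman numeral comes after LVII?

LVII = 57, so the next integer is 57 + 1 = 58

LVIII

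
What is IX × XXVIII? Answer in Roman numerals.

IX = 9
XXVIII = 28
9 × 28 = 252

CCLII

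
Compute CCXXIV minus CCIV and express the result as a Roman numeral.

CCXXIV = 224
CCIV = 204
224 - 204 = 20

XX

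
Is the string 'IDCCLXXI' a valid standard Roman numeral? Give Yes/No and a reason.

'IDCCLXXI': Invalid subtractive combination: ID

No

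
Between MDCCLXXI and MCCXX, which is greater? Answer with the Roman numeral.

MDCCLXXI = 1771
MCCXX = 1220
1771 is larger

MDCCLXXI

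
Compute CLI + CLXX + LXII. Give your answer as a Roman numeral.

CLI = 151, CLXX = 170, LXII = 62
151 + 170 = 321
321 + 62 = 383

CCCLXXXIII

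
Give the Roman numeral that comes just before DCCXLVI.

DCCXLVI = 746; previous is 745

DCCXLV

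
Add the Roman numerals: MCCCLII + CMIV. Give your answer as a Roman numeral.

MCCCLII = 1352
CMIV = 904
1352 + 904 = 2256

MMCCLVI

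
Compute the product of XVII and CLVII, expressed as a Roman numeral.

XVII = 17
CLVII = 157
17 × 157 = 2669

MMDCLXIX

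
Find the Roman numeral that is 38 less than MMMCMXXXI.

MMMCMXXXI = 3931
3931 - 38 = 3893

MMMDCCCXCIII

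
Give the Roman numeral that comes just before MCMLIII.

MCMLIII = 1953, so the previous integer is 1953 - 1 = 1952

MCMLII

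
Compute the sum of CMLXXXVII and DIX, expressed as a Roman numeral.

CMLXXXVII = 987
DIX = 509
987 + 509 = 1496

MCDXCVI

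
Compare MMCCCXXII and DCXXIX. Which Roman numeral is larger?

MMCCCXXII = 2322
DCXXIX = 629
2322 is larger

MMCCCXXII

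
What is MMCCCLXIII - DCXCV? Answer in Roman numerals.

MMCCCLXIII = 2363
DCXCV = 695
2363 - 695 = 1668

MDCLXVIII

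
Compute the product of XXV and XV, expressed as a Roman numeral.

XXV = 25
XV = 15
25 × 15 = 375

CCCLXXV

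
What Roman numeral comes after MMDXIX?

MMDXIX = 2519, so the next integer is 2519 + 1 = 2520

MMDXX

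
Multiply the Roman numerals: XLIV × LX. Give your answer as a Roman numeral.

XLIV = 44
LX = 60
44 × 60 = 2640

MMDCXL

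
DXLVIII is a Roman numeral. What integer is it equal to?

DXLVIII: D=500, XL=40, V=5, I=1, I=1, I=1
500 + 40 + 5 + 1 + 1 + 1 = 548

548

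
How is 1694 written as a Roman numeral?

Convert 1694 to Roman numerals:
  1694 contains 1×1000 (M)
  694 contains 1×500 (D)
  194 contains 1×100 (C)
  94 contains 1×90 (XC)
  4 contains 1×4 (IV)

MDCXCIV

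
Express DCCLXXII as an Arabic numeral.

DCCLXXII: D=500, C=100, C=100, L=50, X=10, X=10, I=1, I=1
500 + 100 + 100 + 50 + 10 + 10 + 1 + 1 = 772

772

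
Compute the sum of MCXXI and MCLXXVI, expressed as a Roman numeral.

MCXXI = 1121
MCLXXVI = 1176
1121 + 1176 = 2297

MMCCXCVII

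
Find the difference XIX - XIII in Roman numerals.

XIX = 19
XIII = 13
19 - 13 = 6

VI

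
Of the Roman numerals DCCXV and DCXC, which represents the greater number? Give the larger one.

DCCXV = 715
DCXC = 690
715 is larger

DCCXV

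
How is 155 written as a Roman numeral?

Convert 155 to Roman numerals:
  155 contains 1×100 (C)
  55 contains 1×50 (L)
  5 contains 1×5 (V)

CLV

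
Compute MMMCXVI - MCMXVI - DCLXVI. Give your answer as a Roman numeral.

MMMCXVI = 3116, MCMXVI = 1916, DCLXVI = 666
3116 - 1916 = 1200
1200 - 666 = 534

DXXXIV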